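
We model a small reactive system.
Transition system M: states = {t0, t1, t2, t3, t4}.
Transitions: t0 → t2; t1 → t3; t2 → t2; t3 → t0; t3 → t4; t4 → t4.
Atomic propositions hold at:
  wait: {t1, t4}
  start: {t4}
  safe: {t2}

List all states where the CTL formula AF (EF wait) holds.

{t1, t3, t4}

EF wait: least fixpoint, start Z0 = {t1, t4}, add states with some successor in Z. Z1 = {t1, t3, t4}; fixed.
Sat(EF wait) = {t1, t3, t4}
AF (EF wait): least fixpoint, start Z0 = {t1, t3, t4}, add states with every successor in Z. Already a fixed point.
Sat(AF (EF wait)) = {t1, t3, t4}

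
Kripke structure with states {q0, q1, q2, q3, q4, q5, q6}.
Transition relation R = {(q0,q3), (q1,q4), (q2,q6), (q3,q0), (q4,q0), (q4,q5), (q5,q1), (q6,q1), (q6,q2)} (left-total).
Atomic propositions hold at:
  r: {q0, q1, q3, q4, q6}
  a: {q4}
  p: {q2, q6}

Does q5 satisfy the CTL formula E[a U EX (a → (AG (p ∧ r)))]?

Sat(p ∧ r) = {q6}
AG (p ∧ r): greatest fixpoint, start Z0 = {q6}, keep only states in Sat with every successor in Z. Z1 = ∅; fixed.
Sat(AG (p ∧ r)) = ∅
Sat(a → (AG (p ∧ r))) = {q0, q1, q2, q3, q5, q6}
Sat(EX (a → (AG (p ∧ r)))) = {s : some successor in {q0, q1, q2, q3, q5, q6}} = {q0, q2, q3, q4, q5, q6}
E[a U EX (a → (AG (p ∧ r)))]: least fixpoint, start Z0 = Sat(EX (a → (AG (p ∧ r)))) = {q0, q2, q3, q4, q5, q6}, add states in Sat(a) with some successor in Z. Already a fixed point.
Sat(E[a U EX (a → (AG (p ∧ r)))]) = {q0, q2, q3, q4, q5, q6}
q5 ∈ Sat(E[a U EX (a → (AG (p ∧ r)))]) = {q0, q2, q3, q4, q5, q6}, so the formula holds at q5.

Yes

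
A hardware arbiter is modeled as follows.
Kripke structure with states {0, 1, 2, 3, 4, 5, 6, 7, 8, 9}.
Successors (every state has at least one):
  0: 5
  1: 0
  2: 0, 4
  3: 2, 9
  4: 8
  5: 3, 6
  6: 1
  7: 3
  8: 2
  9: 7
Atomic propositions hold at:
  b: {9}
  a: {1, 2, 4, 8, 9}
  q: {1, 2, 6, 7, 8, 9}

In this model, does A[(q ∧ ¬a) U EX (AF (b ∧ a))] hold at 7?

Yes

Sat(¬a) = {0, 3, 5, 6, 7}
Sat(q ∧ ¬a) = {6, 7}
Sat(b ∧ a) = {9}
AF (b ∧ a): least fixpoint, start Z0 = {9}, add states with every successor in Z. Already a fixed point.
Sat(AF (b ∧ a)) = {9}
Sat(EX (AF (b ∧ a))) = {s : some successor in {9}} = {3}
A[(q ∧ ¬a) U EX (AF (b ∧ a))]: least fixpoint, start Z0 = Sat(EX (AF (b ∧ a))) = {3}, add states in Sat(q ∧ ¬a) with every successor in Z. Z1 = {3, 7}; fixed.
Sat(A[(q ∧ ¬a) U EX (AF (b ∧ a))]) = {3, 7}
7 ∈ Sat(A[(q ∧ ¬a) U EX (AF (b ∧ a))]) = {3, 7}, so the formula holds at 7.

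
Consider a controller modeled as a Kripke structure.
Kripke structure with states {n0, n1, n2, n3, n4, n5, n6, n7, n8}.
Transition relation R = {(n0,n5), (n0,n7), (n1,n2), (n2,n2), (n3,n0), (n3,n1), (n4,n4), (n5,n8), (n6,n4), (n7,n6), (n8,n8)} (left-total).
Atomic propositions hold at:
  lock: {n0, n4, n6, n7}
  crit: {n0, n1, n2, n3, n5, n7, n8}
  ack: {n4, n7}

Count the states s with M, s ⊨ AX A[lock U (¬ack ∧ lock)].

Sat(¬ack) = {n0, n1, n2, n3, n5, n6, n8}
Sat(¬ack ∧ lock) = {n0, n6}
A[lock U (¬ack ∧ lock)]: least fixpoint, start Z0 = Sat((¬ack ∧ lock)) = {n0, n6}, add states in Sat(lock) with every successor in Z. Z1 = {n0, n6, n7}; fixed.
Sat(A[lock U (¬ack ∧ lock)]) = {n0, n6, n7}
Sat(AX A[lock U (¬ack ∧ lock)]) = {s : every successor in {n0, n6, n7}} = {n7}
|Sat(AX A[lock U (¬ack ∧ lock)])| = |{n7}| = 1.

1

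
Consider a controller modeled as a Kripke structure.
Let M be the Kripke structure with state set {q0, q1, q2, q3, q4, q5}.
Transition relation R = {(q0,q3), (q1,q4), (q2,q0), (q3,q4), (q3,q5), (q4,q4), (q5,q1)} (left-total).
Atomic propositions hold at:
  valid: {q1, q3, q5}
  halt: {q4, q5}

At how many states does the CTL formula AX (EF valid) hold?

3

EF valid: least fixpoint, start Z0 = {q1, q3, q5}, add states with some successor in Z. Z1 = {q0, q1, q3, q5}; Z2 = {q0, q1, q2, q3, q5}; fixed.
Sat(EF valid) = {q0, q1, q2, q3, q5}
Sat(AX (EF valid)) = {s : every successor in {q0, q1, q2, q3, q5}} = {q0, q2, q5}
|Sat(AX (EF valid))| = |{q0, q2, q5}| = 3.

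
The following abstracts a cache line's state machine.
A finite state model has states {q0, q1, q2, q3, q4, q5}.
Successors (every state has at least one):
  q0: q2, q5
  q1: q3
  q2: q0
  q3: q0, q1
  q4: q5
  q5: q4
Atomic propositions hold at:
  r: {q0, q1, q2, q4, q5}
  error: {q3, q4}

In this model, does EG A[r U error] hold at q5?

Yes

A[r U error]: least fixpoint, start Z0 = Sat(error) = {q3, q4}, add states in Sat(r) with every successor in Z. Z1 = {q1, q3, q4, q5}; fixed.
Sat(A[r U error]) = {q1, q3, q4, q5}
EG A[r U error]: greatest fixpoint, start Z0 = {q1, q3, q4, q5}, keep only states in Sat with some successor in Z. Already a fixed point.
Sat(EG A[r U error]) = {q1, q3, q4, q5}
q5 ∈ Sat(EG A[r U error]) = {q1, q3, q4, q5}, so the formula holds at q5.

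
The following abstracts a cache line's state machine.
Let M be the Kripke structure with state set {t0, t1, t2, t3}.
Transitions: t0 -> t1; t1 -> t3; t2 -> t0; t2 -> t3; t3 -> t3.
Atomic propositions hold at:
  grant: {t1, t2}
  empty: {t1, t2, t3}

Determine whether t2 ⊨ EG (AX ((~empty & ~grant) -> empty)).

Sat(~empty) = {t0}
Sat(~grant) = {t0, t3}
Sat(~empty & ~grant) = {t0}
Sat((~empty & ~grant) -> empty) = {t1, t2, t3}
Sat(AX ((~empty & ~grant) -> empty)) = {s : every successor in {t1, t2, t3}} = {t0, t1, t3}
EG (AX ((~empty & ~grant) -> empty)): greatest fixpoint, start Z0 = {t0, t1, t3}, keep only states in Sat with some successor in Z. Already a fixed point.
Sat(EG (AX ((~empty & ~grant) -> empty))) = {t0, t1, t3}
t2 ∉ Sat(EG (AX ((~empty & ~grant) -> empty))) = {t0, t1, t3}, so the formula does not hold at t2.

No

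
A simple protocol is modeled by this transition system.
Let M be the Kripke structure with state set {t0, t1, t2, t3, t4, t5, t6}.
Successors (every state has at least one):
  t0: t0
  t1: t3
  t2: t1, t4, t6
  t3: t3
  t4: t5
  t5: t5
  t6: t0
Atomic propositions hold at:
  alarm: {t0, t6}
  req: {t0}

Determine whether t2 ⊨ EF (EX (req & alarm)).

Yes

Sat(req & alarm) = {t0}
Sat(EX (req & alarm)) = {s : some successor in {t0}} = {t0, t6}
EF (EX (req & alarm)): least fixpoint, start Z0 = {t0, t6}, add states with some successor in Z. Z1 = {t0, t2, t6}; fixed.
Sat(EF (EX (req & alarm))) = {t0, t2, t6}
t2 ∈ Sat(EF (EX (req & alarm))) = {t0, t2, t6}, so the formula holds at t2.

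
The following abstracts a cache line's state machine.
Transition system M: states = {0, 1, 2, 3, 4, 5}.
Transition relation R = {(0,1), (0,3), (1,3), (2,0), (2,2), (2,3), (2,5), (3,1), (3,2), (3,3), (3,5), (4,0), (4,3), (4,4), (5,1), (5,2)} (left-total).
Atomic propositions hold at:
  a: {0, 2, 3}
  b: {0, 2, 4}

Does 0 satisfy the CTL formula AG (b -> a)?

Yes

Sat(b -> a) = {0, 1, 2, 3, 5}
AG (b -> a): greatest fixpoint, start Z0 = {0, 1, 2, 3, 5}, keep only states in Sat with every successor in Z. Already a fixed point.
Sat(AG (b -> a)) = {0, 1, 2, 3, 5}
0 ∈ Sat(AG (b -> a)) = {0, 1, 2, 3, 5}, so the formula holds at 0.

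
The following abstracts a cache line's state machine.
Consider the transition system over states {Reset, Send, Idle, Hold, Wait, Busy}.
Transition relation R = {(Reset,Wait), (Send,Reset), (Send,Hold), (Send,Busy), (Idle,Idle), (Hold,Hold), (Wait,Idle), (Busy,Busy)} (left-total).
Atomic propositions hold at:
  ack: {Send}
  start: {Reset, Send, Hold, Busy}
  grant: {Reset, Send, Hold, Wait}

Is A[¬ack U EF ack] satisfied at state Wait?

No

Sat(¬ack) = {Reset, Idle, Hold, Wait, Busy}
EF ack: least fixpoint, start Z0 = {Send}, add states with some successor in Z. Already a fixed point.
Sat(EF ack) = {Send}
A[¬ack U EF ack]: least fixpoint, start Z0 = Sat(EF ack) = {Send}, add states in Sat(¬ack) with every successor in Z. Already a fixed point.
Sat(A[¬ack U EF ack]) = {Send}
Wait ∉ Sat(A[¬ack U EF ack]) = {Send}, so the formula does not hold at Wait.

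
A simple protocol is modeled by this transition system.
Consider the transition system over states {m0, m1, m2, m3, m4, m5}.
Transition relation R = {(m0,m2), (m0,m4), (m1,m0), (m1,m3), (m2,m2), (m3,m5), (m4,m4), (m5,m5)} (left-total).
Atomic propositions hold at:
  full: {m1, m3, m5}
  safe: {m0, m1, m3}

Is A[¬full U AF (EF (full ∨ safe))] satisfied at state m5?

Sat(¬full) = {m0, m2, m4}
Sat(full ∨ safe) = {m0, m1, m3, m5}
EF (full ∨ safe): least fixpoint, start Z0 = {m0, m1, m3, m5}, add states with some successor in Z. Already a fixed point.
Sat(EF (full ∨ safe)) = {m0, m1, m3, m5}
AF (EF (full ∨ safe)): least fixpoint, start Z0 = {m0, m1, m3, m5}, add states with every successor in Z. Already a fixed point.
Sat(AF (EF (full ∨ safe))) = {m0, m1, m3, m5}
A[¬full U AF (EF (full ∨ safe))]: least fixpoint, start Z0 = Sat(AF (EF (full ∨ safe))) = {m0, m1, m3, m5}, add states in Sat(¬full) with every successor in Z. Already a fixed point.
Sat(A[¬full U AF (EF (full ∨ safe))]) = {m0, m1, m3, m5}
m5 ∈ Sat(A[¬full U AF (EF (full ∨ safe))]) = {m0, m1, m3, m5}, so the formula holds at m5.

Yes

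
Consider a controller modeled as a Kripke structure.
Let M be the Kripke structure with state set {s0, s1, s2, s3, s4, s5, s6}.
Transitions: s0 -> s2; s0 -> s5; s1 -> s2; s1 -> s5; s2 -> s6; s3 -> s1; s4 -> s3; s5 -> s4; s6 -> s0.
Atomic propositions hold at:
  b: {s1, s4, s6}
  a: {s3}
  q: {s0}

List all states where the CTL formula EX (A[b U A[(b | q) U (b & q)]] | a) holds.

Sat(b | q) = {s0, s1, s4, s6}
Sat(b & q) = ∅
A[(b | q) U (b & q)]: least fixpoint, start Z0 = Sat((b & q)) = ∅, add states in Sat(b | q) with every successor in Z. Already a fixed point.
Sat(A[(b | q) U (b & q)]) = ∅
A[b U A[(b | q) U (b & q)]]: least fixpoint, start Z0 = Sat(A[(b | q) U (b & q)]) = ∅, add states in Sat(b) with every successor in Z. Already a fixed point.
Sat(A[b U A[(b | q) U (b & q)]]) = ∅
Sat(A[b U A[(b | q) U (b & q)]] | a) = {s3}
Sat(EX (A[b U A[(b | q) U (b & q)]] | a)) = {s : some successor in {s3}} = {s4}

{s4}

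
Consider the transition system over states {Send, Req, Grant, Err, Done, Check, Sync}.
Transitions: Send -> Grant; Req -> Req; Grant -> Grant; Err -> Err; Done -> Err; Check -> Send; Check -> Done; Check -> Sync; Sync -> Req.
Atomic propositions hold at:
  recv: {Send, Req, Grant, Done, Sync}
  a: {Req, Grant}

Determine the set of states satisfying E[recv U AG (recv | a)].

Sat(recv | a) = {Send, Req, Grant, Done, Sync}
AG (recv | a): greatest fixpoint, start Z0 = {Send, Req, Grant, Done, Sync}, keep only states in Sat with every successor in Z. Z1 = {Send, Req, Grant, Sync}; fixed.
Sat(AG (recv | a)) = {Send, Req, Grant, Sync}
E[recv U AG (recv | a)]: least fixpoint, start Z0 = Sat(AG (recv | a)) = {Send, Req, Grant, Sync}, add states in Sat(recv) with some successor in Z. Already a fixed point.
Sat(E[recv U AG (recv | a)]) = {Send, Req, Grant, Sync}

{Send, Req, Grant, Sync}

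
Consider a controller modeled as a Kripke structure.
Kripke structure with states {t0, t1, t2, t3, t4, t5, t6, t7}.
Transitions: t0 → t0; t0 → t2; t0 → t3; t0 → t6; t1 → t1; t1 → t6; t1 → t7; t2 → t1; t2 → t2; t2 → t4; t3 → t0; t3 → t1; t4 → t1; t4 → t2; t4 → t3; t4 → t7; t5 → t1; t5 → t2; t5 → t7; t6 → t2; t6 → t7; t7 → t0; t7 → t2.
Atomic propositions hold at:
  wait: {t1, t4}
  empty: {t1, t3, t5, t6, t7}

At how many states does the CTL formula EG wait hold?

2

EG wait: greatest fixpoint, start Z0 = {t1, t4}, keep only states in Sat with some successor in Z. Already a fixed point.
Sat(EG wait) = {t1, t4}
|Sat(EG wait)| = |{t1, t4}| = 2.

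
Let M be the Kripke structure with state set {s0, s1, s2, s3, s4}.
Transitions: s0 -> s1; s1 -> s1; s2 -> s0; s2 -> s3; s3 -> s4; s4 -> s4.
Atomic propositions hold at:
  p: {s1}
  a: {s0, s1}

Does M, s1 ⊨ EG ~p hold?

No

Sat(~p) = {s0, s2, s3, s4}
EG ~p: greatest fixpoint, start Z0 = {s0, s2, s3, s4}, keep only states in Sat with some successor in Z. Z1 = {s2, s3, s4}; fixed.
Sat(EG ~p) = {s2, s3, s4}
s1 ∉ Sat(EG ~p) = {s2, s3, s4}, so the formula does not hold at s1.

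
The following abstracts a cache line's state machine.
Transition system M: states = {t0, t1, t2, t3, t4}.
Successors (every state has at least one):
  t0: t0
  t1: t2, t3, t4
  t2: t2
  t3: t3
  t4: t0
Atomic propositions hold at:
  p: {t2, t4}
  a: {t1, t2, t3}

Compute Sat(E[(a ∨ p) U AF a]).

Sat(a ∨ p) = {t1, t2, t3, t4}
AF a: least fixpoint, start Z0 = {t1, t2, t3}, add states with every successor in Z. Already a fixed point.
Sat(AF a) = {t1, t2, t3}
E[(a ∨ p) U AF a]: least fixpoint, start Z0 = Sat(AF a) = {t1, t2, t3}, add states in Sat(a ∨ p) with some successor in Z. Already a fixed point.
Sat(E[(a ∨ p) U AF a]) = {t1, t2, t3}

{t1, t2, t3}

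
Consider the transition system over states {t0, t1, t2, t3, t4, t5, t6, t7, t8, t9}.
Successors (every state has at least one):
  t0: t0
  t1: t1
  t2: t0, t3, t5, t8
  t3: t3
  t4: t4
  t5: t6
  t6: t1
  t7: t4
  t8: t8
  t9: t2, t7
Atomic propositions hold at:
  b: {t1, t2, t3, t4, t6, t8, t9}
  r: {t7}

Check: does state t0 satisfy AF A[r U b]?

A[r U b]: least fixpoint, start Z0 = Sat(b) = {t1, t2, t3, t4, t6, t8, t9}, add states in Sat(r) with every successor in Z. Z1 = {t1, t2, t3, t4, t6, t7, t8, t9}; fixed.
Sat(A[r U b]) = {t1, t2, t3, t4, t6, t7, t8, t9}
AF A[r U b]: least fixpoint, start Z0 = {t1, t2, t3, t4, t6, t7, t8, t9}, add states with every successor in Z. Z1 = {t1, t2, t3, t4, t5, t6, t7, t8, t9}; fixed.
Sat(AF A[r U b]) = {t1, t2, t3, t4, t5, t6, t7, t8, t9}
t0 ∉ Sat(AF A[r U b]) = {t1, t2, t3, t4, t5, t6, t7, t8, t9}, so the formula does not hold at t0.

No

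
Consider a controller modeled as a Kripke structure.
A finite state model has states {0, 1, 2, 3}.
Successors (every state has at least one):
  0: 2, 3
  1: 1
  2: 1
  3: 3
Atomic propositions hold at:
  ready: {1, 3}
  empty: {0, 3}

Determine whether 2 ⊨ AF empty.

AF empty: least fixpoint, start Z0 = {0, 3}, add states with every successor in Z. Already a fixed point.
Sat(AF empty) = {0, 3}
2 ∉ Sat(AF empty) = {0, 3}, so the formula does not hold at 2.

No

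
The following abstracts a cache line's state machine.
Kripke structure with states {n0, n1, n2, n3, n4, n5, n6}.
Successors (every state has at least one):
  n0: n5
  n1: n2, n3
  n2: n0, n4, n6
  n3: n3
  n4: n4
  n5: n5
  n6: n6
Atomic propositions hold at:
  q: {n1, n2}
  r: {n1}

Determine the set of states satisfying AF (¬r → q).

Sat(¬r) = {n0, n2, n3, n4, n5, n6}
Sat(¬r → q) = {n1, n2}
AF (¬r → q): least fixpoint, start Z0 = {n1, n2}, add states with every successor in Z. Already a fixed point.
Sat(AF (¬r → q)) = {n1, n2}

{n1, n2}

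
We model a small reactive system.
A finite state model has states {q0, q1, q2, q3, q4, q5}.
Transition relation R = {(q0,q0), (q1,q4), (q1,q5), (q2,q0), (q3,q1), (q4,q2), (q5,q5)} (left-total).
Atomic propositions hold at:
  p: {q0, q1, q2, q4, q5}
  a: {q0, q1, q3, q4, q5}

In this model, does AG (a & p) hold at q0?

Sat(a & p) = {q0, q1, q4, q5}
AG (a & p): greatest fixpoint, start Z0 = {q0, q1, q4, q5}, keep only states in Sat with every successor in Z. Z1 = {q0, q1, q5}; Z2 = {q0, q5}; fixed.
Sat(AG (a & p)) = {q0, q5}
q0 ∈ Sat(AG (a & p)) = {q0, q5}, so the formula holds at q0.

Yes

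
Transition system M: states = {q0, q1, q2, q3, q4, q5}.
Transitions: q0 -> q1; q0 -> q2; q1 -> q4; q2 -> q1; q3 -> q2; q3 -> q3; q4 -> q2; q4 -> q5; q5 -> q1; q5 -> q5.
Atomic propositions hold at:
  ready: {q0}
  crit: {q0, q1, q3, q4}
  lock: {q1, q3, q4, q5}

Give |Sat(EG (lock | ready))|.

Sat(lock | ready) = {q0, q1, q3, q4, q5}
EG (lock | ready): greatest fixpoint, start Z0 = {q0, q1, q3, q4, q5}, keep only states in Sat with some successor in Z. Already a fixed point.
Sat(EG (lock | ready)) = {q0, q1, q3, q4, q5}
|Sat(EG (lock | ready))| = |{q0, q1, q3, q4, q5}| = 5.

5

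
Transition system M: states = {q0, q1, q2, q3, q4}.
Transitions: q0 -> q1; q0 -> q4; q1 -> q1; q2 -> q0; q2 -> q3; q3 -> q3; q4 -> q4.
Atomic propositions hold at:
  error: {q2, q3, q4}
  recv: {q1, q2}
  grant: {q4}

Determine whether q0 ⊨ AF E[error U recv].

No

E[error U recv]: least fixpoint, start Z0 = Sat(recv) = {q1, q2}, add states in Sat(error) with some successor in Z. Already a fixed point.
Sat(E[error U recv]) = {q1, q2}
AF E[error U recv]: least fixpoint, start Z0 = {q1, q2}, add states with every successor in Z. Already a fixed point.
Sat(AF E[error U recv]) = {q1, q2}
q0 ∉ Sat(AF E[error U recv]) = {q1, q2}, so the formula does not hold at q0.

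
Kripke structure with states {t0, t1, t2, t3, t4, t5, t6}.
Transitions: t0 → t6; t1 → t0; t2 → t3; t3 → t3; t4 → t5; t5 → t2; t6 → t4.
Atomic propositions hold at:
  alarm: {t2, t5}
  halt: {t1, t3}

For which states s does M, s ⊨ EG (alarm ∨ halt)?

Sat(alarm ∨ halt) = {t1, t2, t3, t5}
EG (alarm ∨ halt): greatest fixpoint, start Z0 = {t1, t2, t3, t5}, keep only states in Sat with some successor in Z. Z1 = {t2, t3, t5}; fixed.
Sat(EG (alarm ∨ halt)) = {t2, t3, t5}

{t2, t3, t5}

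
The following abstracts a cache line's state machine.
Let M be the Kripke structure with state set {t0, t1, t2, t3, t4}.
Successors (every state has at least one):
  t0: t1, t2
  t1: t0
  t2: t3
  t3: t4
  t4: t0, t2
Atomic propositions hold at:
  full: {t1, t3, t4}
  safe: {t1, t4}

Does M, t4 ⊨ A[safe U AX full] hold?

No

Sat(AX full) = {s : every successor in {t1, t3, t4}} = {t2, t3}
A[safe U AX full]: least fixpoint, start Z0 = Sat(AX full) = {t2, t3}, add states in Sat(safe) with every successor in Z. Already a fixed point.
Sat(A[safe U AX full]) = {t2, t3}
t4 ∉ Sat(A[safe U AX full]) = {t2, t3}, so the formula does not hold at t4.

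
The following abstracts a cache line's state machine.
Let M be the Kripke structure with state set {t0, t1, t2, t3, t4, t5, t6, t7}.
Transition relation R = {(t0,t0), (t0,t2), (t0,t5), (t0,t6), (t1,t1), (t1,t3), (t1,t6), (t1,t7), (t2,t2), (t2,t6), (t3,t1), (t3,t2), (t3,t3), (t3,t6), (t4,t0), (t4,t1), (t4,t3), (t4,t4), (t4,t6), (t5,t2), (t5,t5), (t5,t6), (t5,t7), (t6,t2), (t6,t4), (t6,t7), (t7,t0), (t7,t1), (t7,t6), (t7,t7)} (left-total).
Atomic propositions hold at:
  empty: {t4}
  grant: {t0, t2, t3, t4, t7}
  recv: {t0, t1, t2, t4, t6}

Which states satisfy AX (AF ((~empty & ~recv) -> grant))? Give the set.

{t1, t2, t3, t4, t6, t7}

Sat(~empty) = {t0, t1, t2, t3, t5, t6, t7}
Sat(~recv) = {t3, t5, t7}
Sat(~empty & ~recv) = {t3, t5, t7}
Sat((~empty & ~recv) -> grant) = {t0, t1, t2, t3, t4, t6, t7}
AF ((~empty & ~recv) -> grant): least fixpoint, start Z0 = {t0, t1, t2, t3, t4, t6, t7}, add states with every successor in Z. Already a fixed point.
Sat(AF ((~empty & ~recv) -> grant)) = {t0, t1, t2, t3, t4, t6, t7}
Sat(AX (AF ((~empty & ~recv) -> grant))) = {s : every successor in {t0, t1, t2, t3, t4, t6, t7}} = {t1, t2, t3, t4, t6, t7}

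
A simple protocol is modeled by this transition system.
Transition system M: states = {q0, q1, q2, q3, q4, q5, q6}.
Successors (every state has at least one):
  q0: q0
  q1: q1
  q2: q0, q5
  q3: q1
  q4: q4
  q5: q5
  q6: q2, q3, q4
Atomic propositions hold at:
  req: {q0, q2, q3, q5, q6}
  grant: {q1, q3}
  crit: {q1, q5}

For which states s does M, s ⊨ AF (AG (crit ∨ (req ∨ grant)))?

Sat(req ∨ grant) = {q0, q1, q2, q3, q5, q6}
Sat(crit ∨ (req ∨ grant)) = {q0, q1, q2, q3, q5, q6}
AG (crit ∨ (req ∨ grant)): greatest fixpoint, start Z0 = {q0, q1, q2, q3, q5, q6}, keep only states in Sat with every successor in Z. Z1 = {q0, q1, q2, q3, q5}; fixed.
Sat(AG (crit ∨ (req ∨ grant))) = {q0, q1, q2, q3, q5}
AF (AG (crit ∨ (req ∨ grant))): least fixpoint, start Z0 = {q0, q1, q2, q3, q5}, add states with every successor in Z. Already a fixed point.
Sat(AF (AG (crit ∨ (req ∨ grant)))) = {q0, q1, q2, q3, q5}

{q0, q1, q2, q3, q5}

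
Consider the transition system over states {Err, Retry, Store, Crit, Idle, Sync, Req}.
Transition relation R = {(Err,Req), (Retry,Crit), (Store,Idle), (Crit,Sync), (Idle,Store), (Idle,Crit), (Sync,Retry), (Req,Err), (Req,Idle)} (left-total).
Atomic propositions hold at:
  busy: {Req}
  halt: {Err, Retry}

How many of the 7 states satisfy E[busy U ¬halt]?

Sat(¬halt) = {Store, Crit, Idle, Sync, Req}
E[busy U ¬halt]: least fixpoint, start Z0 = Sat(¬halt) = {Store, Crit, Idle, Sync, Req}, add states in Sat(busy) with some successor in Z. Already a fixed point.
Sat(E[busy U ¬halt]) = {Store, Crit, Idle, Sync, Req}
|Sat(E[busy U ¬halt])| = |{Store, Crit, Idle, Sync, Req}| = 5.

5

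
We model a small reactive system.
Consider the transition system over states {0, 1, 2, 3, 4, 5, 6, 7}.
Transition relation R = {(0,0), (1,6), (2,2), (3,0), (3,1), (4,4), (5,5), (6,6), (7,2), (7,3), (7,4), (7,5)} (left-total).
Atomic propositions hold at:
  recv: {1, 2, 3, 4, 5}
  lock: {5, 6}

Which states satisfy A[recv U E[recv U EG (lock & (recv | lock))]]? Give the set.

Sat(recv | lock) = {1, 2, 3, 4, 5, 6}
Sat(lock & (recv | lock)) = {5, 6}
EG (lock & (recv | lock)): greatest fixpoint, start Z0 = {5, 6}, keep only states in Sat with some successor in Z. Already a fixed point.
Sat(EG (lock & (recv | lock))) = {5, 6}
E[recv U EG (lock & (recv | lock))]: least fixpoint, start Z0 = Sat(EG (lock & (recv | lock))) = {5, 6}, add states in Sat(recv) with some successor in Z. Z1 = {1, 5, 6}; Z2 = {1, 3, 5, 6}; fixed.
Sat(E[recv U EG (lock & (recv | lock))]) = {1, 3, 5, 6}
A[recv U E[recv U EG (lock & (recv | lock))]]: least fixpoint, start Z0 = Sat(E[recv U EG (lock & (recv | lock))]) = {1, 3, 5, 6}, add states in Sat(recv) with every successor in Z. Already a fixed point.
Sat(A[recv U E[recv U EG (lock & (recv | lock))]]) = {1, 3, 5, 6}

{1, 3, 5, 6}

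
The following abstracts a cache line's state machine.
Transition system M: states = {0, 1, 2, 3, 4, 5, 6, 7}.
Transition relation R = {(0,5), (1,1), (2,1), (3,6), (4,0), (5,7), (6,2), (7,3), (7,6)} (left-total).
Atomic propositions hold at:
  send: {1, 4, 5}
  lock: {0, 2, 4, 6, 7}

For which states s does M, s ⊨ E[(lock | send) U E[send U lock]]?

Sat(lock | send) = {0, 1, 2, 4, 5, 6, 7}
E[send U lock]: least fixpoint, start Z0 = Sat(lock) = {0, 2, 4, 6, 7}, add states in Sat(send) with some successor in Z. Z1 = {0, 2, 4, 5, 6, 7}; fixed.
Sat(E[send U lock]) = {0, 2, 4, 5, 6, 7}
E[(lock | send) U E[send U lock]]: least fixpoint, start Z0 = Sat(E[send U lock]) = {0, 2, 4, 5, 6, 7}, add states in Sat(lock | send) with some successor in Z. Already a fixed point.
Sat(E[(lock | send) U E[send U lock]]) = {0, 2, 4, 5, 6, 7}

{0, 2, 4, 5, 6, 7}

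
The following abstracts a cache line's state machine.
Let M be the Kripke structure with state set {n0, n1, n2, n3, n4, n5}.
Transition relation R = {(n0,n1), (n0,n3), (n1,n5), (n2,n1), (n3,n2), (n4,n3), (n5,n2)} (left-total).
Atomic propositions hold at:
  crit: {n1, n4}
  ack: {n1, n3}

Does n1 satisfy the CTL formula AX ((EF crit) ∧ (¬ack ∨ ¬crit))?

Yes

EF crit: least fixpoint, start Z0 = {n1, n4}, add states with some successor in Z. Z1 = {n0, n1, n2, n4}; Z2 = {n0, n1, n2, n3, n4, n5}; fixed.
Sat(EF crit) = {n0, n1, n2, n3, n4, n5}
Sat(¬ack) = {n0, n2, n4, n5}
Sat(¬crit) = {n0, n2, n3, n5}
Sat(¬ack ∨ ¬crit) = {n0, n2, n3, n4, n5}
Sat((EF crit) ∧ (¬ack ∨ ¬crit)) = {n0, n2, n3, n4, n5}
Sat(AX ((EF crit) ∧ (¬ack ∨ ¬crit))) = {s : every successor in {n0, n2, n3, n4, n5}} = {n1, n3, n4, n5}
n1 ∈ Sat(AX ((EF crit) ∧ (¬ack ∨ ¬crit))) = {n1, n3, n4, n5}, so the formula holds at n1.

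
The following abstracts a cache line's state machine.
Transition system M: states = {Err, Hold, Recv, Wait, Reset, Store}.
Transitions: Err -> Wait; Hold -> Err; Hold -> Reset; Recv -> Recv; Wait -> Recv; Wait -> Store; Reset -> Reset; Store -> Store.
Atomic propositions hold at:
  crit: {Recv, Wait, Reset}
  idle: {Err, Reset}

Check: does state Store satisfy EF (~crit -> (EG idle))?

No

Sat(~crit) = {Err, Hold, Store}
EG idle: greatest fixpoint, start Z0 = {Err, Reset}, keep only states in Sat with some successor in Z. Z1 = {Reset}; fixed.
Sat(EG idle) = {Reset}
Sat(~crit -> (EG idle)) = {Recv, Wait, Reset}
EF (~crit -> (EG idle)): least fixpoint, start Z0 = {Recv, Wait, Reset}, add states with some successor in Z. Z1 = {Err, Hold, Recv, Wait, Reset}; fixed.
Sat(EF (~crit -> (EG idle))) = {Err, Hold, Recv, Wait, Reset}
Store ∉ Sat(EF (~crit -> (EG idle))) = {Err, Hold, Recv, Wait, Reset}, so the formula does not hold at Store.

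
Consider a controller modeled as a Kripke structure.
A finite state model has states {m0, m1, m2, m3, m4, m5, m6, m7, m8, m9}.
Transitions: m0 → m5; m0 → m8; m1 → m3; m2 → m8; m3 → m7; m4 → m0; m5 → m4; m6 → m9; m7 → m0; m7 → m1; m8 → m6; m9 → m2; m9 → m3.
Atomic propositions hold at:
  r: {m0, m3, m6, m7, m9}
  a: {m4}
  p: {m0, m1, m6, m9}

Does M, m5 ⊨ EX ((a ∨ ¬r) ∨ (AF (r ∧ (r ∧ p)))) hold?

Yes

Sat(¬r) = {m1, m2, m4, m5, m8}
Sat(a ∨ ¬r) = {m1, m2, m4, m5, m8}
Sat(r ∧ p) = {m0, m6, m9}
Sat(r ∧ (r ∧ p)) = {m0, m6, m9}
AF (r ∧ (r ∧ p)): least fixpoint, start Z0 = {m0, m6, m9}, add states with every successor in Z. Z1 = {m0, m4, m6, m8, m9}; Z2 = {m0, m2, m4, m5, m6, m8, m9}; fixed.
Sat(AF (r ∧ (r ∧ p))) = {m0, m2, m4, m5, m6, m8, m9}
Sat((a ∨ ¬r) ∨ (AF (r ∧ (r ∧ p)))) = {m0, m1, m2, m4, m5, m6, m8, m9}
Sat(EX ((a ∨ ¬r) ∨ (AF (r ∧ (r ∧ p))))) = {s : some successor in {m0, m1, m2, m4, m5, m6, m8, m9}} = {m0, m2, m4, m5, m6, m7, m8, m9}
m5 ∈ Sat(EX ((a ∨ ¬r) ∨ (AF (r ∧ (r ∧ p))))) = {m0, m2, m4, m5, m6, m7, m8, m9}, so the formula holds at m5.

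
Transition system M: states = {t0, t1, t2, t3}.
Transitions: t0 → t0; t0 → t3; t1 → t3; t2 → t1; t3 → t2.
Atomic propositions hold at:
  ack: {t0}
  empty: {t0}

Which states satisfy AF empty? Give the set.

AF empty: least fixpoint, start Z0 = {t0}, add states with every successor in Z. Already a fixed point.
Sat(AF empty) = {t0}

{t0}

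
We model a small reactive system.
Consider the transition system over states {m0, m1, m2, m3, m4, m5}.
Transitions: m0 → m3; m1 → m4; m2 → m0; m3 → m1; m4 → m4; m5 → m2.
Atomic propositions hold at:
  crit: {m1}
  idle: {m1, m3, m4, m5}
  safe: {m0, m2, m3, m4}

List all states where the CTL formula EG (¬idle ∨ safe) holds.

{m4}

Sat(¬idle) = {m0, m2}
Sat(¬idle ∨ safe) = {m0, m2, m3, m4}
EG (¬idle ∨ safe): greatest fixpoint, start Z0 = {m0, m2, m3, m4}, keep only states in Sat with some successor in Z. Z1 = {m0, m2, m4}; Z2 = {m2, m4}; Z3 = {m4}; fixed.
Sat(EG (¬idle ∨ safe)) = {m4}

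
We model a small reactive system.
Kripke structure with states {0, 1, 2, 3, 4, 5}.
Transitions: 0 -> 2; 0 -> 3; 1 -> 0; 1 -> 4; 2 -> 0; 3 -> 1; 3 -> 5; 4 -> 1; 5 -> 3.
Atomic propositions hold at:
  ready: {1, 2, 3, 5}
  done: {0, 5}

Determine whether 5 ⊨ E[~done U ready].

Yes

Sat(~done) = {1, 2, 3, 4}
E[~done U ready]: least fixpoint, start Z0 = Sat(ready) = {1, 2, 3, 5}, add states in Sat(~done) with some successor in Z. Z1 = {1, 2, 3, 4, 5}; fixed.
Sat(E[~done U ready]) = {1, 2, 3, 4, 5}
5 ∈ Sat(E[~done U ready]) = {1, 2, 3, 4, 5}, so the formula holds at 5.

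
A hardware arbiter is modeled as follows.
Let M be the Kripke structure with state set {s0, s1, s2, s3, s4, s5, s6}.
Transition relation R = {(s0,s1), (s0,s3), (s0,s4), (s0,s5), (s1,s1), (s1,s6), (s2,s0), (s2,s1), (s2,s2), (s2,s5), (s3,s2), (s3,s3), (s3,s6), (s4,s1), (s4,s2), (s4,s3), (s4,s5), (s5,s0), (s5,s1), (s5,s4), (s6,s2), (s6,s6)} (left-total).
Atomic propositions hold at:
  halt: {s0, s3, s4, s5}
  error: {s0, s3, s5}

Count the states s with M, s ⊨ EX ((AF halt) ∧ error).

AF halt: least fixpoint, start Z0 = {s0, s3, s4, s5}, add states with every successor in Z. Already a fixed point.
Sat(AF halt) = {s0, s3, s4, s5}
Sat((AF halt) ∧ error) = {s0, s3, s5}
Sat(EX ((AF halt) ∧ error)) = {s : some successor in {s0, s3, s5}} = {s0, s2, s3, s4, s5}
|Sat(EX ((AF halt) ∧ error))| = |{s0, s2, s3, s4, s5}| = 5.

5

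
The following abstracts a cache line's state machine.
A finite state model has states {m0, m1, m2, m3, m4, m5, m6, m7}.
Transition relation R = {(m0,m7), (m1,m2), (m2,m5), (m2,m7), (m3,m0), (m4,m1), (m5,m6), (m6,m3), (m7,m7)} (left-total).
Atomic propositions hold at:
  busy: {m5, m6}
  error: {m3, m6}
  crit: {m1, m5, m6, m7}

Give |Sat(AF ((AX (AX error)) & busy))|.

Sat(AX error) = {s : every successor in {m3, m6}} = {m5, m6}
Sat(AX (AX error)) = {s : every successor in {m5, m6}} = {m5}
Sat((AX (AX error)) & busy) = {m5}
AF ((AX (AX error)) & busy): least fixpoint, start Z0 = {m5}, add states with every successor in Z. Already a fixed point.
Sat(AF ((AX (AX error)) & busy)) = {m5}
|Sat(AF ((AX (AX error)) & busy))| = |{m5}| = 1.

1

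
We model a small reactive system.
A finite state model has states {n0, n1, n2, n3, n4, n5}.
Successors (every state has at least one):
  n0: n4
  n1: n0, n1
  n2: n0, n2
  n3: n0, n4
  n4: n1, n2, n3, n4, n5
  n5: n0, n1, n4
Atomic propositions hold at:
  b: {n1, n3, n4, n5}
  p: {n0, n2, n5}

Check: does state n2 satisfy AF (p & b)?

No

Sat(p & b) = {n5}
AF (p & b): least fixpoint, start Z0 = {n5}, add states with every successor in Z. Already a fixed point.
Sat(AF (p & b)) = {n5}
n2 ∉ Sat(AF (p & b)) = {n5}, so the formula does not hold at n2.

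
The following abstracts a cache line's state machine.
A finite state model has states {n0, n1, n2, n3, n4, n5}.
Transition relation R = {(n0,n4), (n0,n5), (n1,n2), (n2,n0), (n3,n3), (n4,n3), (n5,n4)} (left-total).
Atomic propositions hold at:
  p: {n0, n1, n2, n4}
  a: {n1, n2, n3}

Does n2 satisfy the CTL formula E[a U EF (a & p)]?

Yes

Sat(a & p) = {n1, n2}
EF (a & p): least fixpoint, start Z0 = {n1, n2}, add states with some successor in Z. Already a fixed point.
Sat(EF (a & p)) = {n1, n2}
E[a U EF (a & p)]: least fixpoint, start Z0 = Sat(EF (a & p)) = {n1, n2}, add states in Sat(a) with some successor in Z. Already a fixed point.
Sat(E[a U EF (a & p)]) = {n1, n2}
n2 ∈ Sat(E[a U EF (a & p)]) = {n1, n2}, so the formula holds at n2.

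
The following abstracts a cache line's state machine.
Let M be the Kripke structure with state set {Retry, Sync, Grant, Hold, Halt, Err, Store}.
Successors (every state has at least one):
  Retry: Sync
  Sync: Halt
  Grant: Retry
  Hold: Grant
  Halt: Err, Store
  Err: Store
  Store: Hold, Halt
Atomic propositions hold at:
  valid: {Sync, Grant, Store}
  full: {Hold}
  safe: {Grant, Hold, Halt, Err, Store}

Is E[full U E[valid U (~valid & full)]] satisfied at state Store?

Yes

Sat(~valid) = {Retry, Hold, Halt, Err}
Sat(~valid & full) = {Hold}
E[valid U (~valid & full)]: least fixpoint, start Z0 = Sat((~valid & full)) = {Hold}, add states in Sat(valid) with some successor in Z. Z1 = {Hold, Store}; fixed.
Sat(E[valid U (~valid & full)]) = {Hold, Store}
E[full U E[valid U (~valid & full)]]: least fixpoint, start Z0 = Sat(E[valid U (~valid & full)]) = {Hold, Store}, add states in Sat(full) with some successor in Z. Already a fixed point.
Sat(E[full U E[valid U (~valid & full)]]) = {Hold, Store}
Store ∈ Sat(E[full U E[valid U (~valid & full)]]) = {Hold, Store}, so the formula holds at Store.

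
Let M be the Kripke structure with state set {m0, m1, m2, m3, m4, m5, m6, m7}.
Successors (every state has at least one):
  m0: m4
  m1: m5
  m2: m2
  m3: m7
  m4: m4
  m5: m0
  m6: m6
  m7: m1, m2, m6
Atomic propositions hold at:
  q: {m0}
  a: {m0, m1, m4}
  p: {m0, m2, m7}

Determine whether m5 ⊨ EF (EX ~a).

Sat(~a) = {m2, m3, m5, m6, m7}
Sat(EX ~a) = {s : some successor in {m2, m3, m5, m6, m7}} = {m1, m2, m3, m6, m7}
EF (EX ~a): least fixpoint, start Z0 = {m1, m2, m3, m6, m7}, add states with some successor in Z. Already a fixed point.
Sat(EF (EX ~a)) = {m1, m2, m3, m6, m7}
m5 ∉ Sat(EF (EX ~a)) = {m1, m2, m3, m6, m7}, so the formula does not hold at m5.

No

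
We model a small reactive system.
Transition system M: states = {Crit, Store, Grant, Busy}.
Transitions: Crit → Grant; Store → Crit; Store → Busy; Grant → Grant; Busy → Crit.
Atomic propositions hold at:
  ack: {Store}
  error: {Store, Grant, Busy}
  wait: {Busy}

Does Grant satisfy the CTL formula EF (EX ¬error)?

No

Sat(¬error) = {Crit}
Sat(EX ¬error) = {s : some successor in {Crit}} = {Store, Busy}
EF (EX ¬error): least fixpoint, start Z0 = {Store, Busy}, add states with some successor in Z. Already a fixed point.
Sat(EF (EX ¬error)) = {Store, Busy}
Grant ∉ Sat(EF (EX ¬error)) = {Store, Busy}, so the formula does not hold at Grant.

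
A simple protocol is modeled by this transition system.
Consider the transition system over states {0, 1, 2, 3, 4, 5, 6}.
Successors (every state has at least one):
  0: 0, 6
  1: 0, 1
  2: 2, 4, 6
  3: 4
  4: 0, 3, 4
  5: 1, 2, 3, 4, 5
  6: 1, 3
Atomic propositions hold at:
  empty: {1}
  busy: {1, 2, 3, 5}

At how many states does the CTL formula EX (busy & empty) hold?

Sat(busy & empty) = {1}
Sat(EX (busy & empty)) = {s : some successor in {1}} = {1, 5, 6}
|Sat(EX (busy & empty))| = |{1, 5, 6}| = 3.

3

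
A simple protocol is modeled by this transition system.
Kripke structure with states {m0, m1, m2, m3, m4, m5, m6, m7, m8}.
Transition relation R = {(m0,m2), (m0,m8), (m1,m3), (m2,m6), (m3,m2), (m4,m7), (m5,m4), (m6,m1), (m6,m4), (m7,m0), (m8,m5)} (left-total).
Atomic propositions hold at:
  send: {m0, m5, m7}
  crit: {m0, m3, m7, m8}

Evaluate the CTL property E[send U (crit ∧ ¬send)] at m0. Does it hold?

Sat(¬send) = {m1, m2, m3, m4, m6, m8}
Sat(crit ∧ ¬send) = {m3, m8}
E[send U (crit ∧ ¬send)]: least fixpoint, start Z0 = Sat((crit ∧ ¬send)) = {m3, m8}, add states in Sat(send) with some successor in Z. Z1 = {m0, m3, m8}; Z2 = {m0, m3, m7, m8}; fixed.
Sat(E[send U (crit ∧ ¬send)]) = {m0, m3, m7, m8}
m0 ∈ Sat(E[send U (crit ∧ ¬send)]) = {m0, m3, m7, m8}, so the formula holds at m0.

Yes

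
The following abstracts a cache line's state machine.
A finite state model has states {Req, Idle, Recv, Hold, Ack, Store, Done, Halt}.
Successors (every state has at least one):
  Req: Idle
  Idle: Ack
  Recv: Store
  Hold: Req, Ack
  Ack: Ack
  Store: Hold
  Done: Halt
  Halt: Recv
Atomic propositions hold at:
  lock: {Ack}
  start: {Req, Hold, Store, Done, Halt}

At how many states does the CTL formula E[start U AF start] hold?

6

AF start: least fixpoint, start Z0 = {Req, Hold, Store, Done, Halt}, add states with every successor in Z. Z1 = {Req, Recv, Hold, Store, Done, Halt}; fixed.
Sat(AF start) = {Req, Recv, Hold, Store, Done, Halt}
E[start U AF start]: least fixpoint, start Z0 = Sat(AF start) = {Req, Recv, Hold, Store, Done, Halt}, add states in Sat(start) with some successor in Z. Already a fixed point.
Sat(E[start U AF start]) = {Req, Recv, Hold, Store, Done, Halt}
|Sat(E[start U AF start])| = |{Req, Recv, Hold, Store, Done, Halt}| = 6.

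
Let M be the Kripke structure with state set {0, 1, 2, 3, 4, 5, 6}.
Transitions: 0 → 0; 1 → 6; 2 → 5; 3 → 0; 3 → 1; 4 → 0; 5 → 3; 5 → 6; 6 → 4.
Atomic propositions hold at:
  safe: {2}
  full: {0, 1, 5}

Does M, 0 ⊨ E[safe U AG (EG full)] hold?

Yes

EG full: greatest fixpoint, start Z0 = {0, 1, 5}, keep only states in Sat with some successor in Z. Z1 = {0}; fixed.
Sat(EG full) = {0}
AG (EG full): greatest fixpoint, start Z0 = {0}, keep only states in Sat with every successor in Z. Already a fixed point.
Sat(AG (EG full)) = {0}
E[safe U AG (EG full)]: least fixpoint, start Z0 = Sat(AG (EG full)) = {0}, add states in Sat(safe) with some successor in Z. Already a fixed point.
Sat(E[safe U AG (EG full)]) = {0}
0 ∈ Sat(E[safe U AG (EG full)]) = {0}, so the formula holds at 0.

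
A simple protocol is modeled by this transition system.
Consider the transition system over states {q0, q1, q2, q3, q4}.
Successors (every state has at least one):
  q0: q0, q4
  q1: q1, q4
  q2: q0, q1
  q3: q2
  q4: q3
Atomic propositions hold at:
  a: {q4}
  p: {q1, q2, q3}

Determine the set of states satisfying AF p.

{q1, q2, q3, q4}

AF p: least fixpoint, start Z0 = {q1, q2, q3}, add states with every successor in Z. Z1 = {q1, q2, q3, q4}; fixed.
Sat(AF p) = {q1, q2, q3, q4}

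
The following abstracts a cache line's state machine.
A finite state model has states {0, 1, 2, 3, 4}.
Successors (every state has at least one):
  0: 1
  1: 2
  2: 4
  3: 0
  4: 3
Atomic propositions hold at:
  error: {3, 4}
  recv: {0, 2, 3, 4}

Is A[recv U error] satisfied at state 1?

A[recv U error]: least fixpoint, start Z0 = Sat(error) = {3, 4}, add states in Sat(recv) with every successor in Z. Z1 = {2, 3, 4}; fixed.
Sat(A[recv U error]) = {2, 3, 4}
1 ∉ Sat(A[recv U error]) = {2, 3, 4}, so the formula does not hold at 1.

No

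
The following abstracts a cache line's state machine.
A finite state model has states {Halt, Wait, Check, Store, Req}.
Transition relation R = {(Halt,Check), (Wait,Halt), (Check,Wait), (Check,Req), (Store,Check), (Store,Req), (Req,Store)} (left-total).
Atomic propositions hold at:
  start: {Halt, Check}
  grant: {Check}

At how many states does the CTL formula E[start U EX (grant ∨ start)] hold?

Sat(grant ∨ start) = {Halt, Check}
Sat(EX (grant ∨ start)) = {s : some successor in {Halt, Check}} = {Halt, Wait, Store}
E[start U EX (grant ∨ start)]: least fixpoint, start Z0 = Sat(EX (grant ∨ start)) = {Halt, Wait, Store}, add states in Sat(start) with some successor in Z. Z1 = {Halt, Wait, Check, Store}; fixed.
Sat(E[start U EX (grant ∨ start)]) = {Halt, Wait, Check, Store}
|Sat(E[start U EX (grant ∨ start)])| = |{Halt, Wait, Check, Store}| = 4.

4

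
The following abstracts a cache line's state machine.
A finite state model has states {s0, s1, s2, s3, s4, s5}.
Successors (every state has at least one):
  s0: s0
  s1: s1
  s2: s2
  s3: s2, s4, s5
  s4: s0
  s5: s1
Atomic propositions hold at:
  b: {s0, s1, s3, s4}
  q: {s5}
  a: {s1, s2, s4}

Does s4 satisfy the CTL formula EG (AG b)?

AG b: greatest fixpoint, start Z0 = {s0, s1, s3, s4}, keep only states in Sat with every successor in Z. Z1 = {s0, s1, s4}; fixed.
Sat(AG b) = {s0, s1, s4}
EG (AG b): greatest fixpoint, start Z0 = {s0, s1, s4}, keep only states in Sat with some successor in Z. Already a fixed point.
Sat(EG (AG b)) = {s0, s1, s4}
s4 ∈ Sat(EG (AG b)) = {s0, s1, s4}, so the formula holds at s4.

Yes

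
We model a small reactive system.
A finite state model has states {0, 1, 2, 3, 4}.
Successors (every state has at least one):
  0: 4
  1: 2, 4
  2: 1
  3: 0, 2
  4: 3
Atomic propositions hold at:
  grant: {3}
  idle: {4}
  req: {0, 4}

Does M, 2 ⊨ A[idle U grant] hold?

No

A[idle U grant]: least fixpoint, start Z0 = Sat(grant) = {3}, add states in Sat(idle) with every successor in Z. Z1 = {3, 4}; fixed.
Sat(A[idle U grant]) = {3, 4}
2 ∉ Sat(A[idle U grant]) = {3, 4}, so the formula does not hold at 2.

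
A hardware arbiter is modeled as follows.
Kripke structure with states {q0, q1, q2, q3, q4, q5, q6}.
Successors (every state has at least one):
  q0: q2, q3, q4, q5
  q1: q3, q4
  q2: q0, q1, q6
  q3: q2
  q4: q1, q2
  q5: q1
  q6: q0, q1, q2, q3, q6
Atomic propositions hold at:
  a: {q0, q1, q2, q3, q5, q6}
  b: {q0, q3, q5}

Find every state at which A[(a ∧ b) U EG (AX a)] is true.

Sat(a ∧ b) = {q0, q3, q5}
Sat(AX a) = {s : every successor in {q0, q1, q2, q3, q5, q6}} = {q2, q3, q4, q5, q6}
EG (AX a): greatest fixpoint, start Z0 = {q2, q3, q4, q5, q6}, keep only states in Sat with some successor in Z. Z1 = {q2, q3, q4, q6}; fixed.
Sat(EG (AX a)) = {q2, q3, q4, q6}
A[(a ∧ b) U EG (AX a)]: least fixpoint, start Z0 = Sat(EG (AX a)) = {q2, q3, q4, q6}, add states in Sat(a ∧ b) with every successor in Z. Already a fixed point.
Sat(A[(a ∧ b) U EG (AX a)]) = {q2, q3, q4, q6}

{q2, q3, q4, q6}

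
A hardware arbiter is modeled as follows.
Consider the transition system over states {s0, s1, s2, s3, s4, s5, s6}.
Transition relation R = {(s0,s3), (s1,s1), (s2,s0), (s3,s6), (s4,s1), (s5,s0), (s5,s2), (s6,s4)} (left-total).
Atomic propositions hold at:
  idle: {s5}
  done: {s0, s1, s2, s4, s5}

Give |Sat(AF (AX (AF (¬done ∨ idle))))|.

4

Sat(¬done) = {s3, s6}
Sat(¬done ∨ idle) = {s3, s5, s6}
AF (¬done ∨ idle): least fixpoint, start Z0 = {s3, s5, s6}, add states with every successor in Z. Z1 = {s0, s3, s5, s6}; Z2 = {s0, s2, s3, s5, s6}; fixed.
Sat(AF (¬done ∨ idle)) = {s0, s2, s3, s5, s6}
Sat(AX (AF (¬done ∨ idle))) = {s : every successor in {s0, s2, s3, s5, s6}} = {s0, s2, s3, s5}
AF (AX (AF (¬done ∨ idle))): least fixpoint, start Z0 = {s0, s2, s3, s5}, add states with every successor in Z. Already a fixed point.
Sat(AF (AX (AF (¬done ∨ idle)))) = {s0, s2, s3, s5}
|Sat(AF (AX (AF (¬done ∨ idle))))| = |{s0, s2, s3, s5}| = 4.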